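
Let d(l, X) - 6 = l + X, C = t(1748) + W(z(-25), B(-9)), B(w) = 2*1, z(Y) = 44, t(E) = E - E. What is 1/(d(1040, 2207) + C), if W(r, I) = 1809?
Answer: 1/5062 ≈ 0.00019755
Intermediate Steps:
t(E) = 0
B(w) = 2
C = 1809 (C = 0 + 1809 = 1809)
d(l, X) = 6 + X + l (d(l, X) = 6 + (l + X) = 6 + (X + l) = 6 + X + l)
1/(d(1040, 2207) + C) = 1/((6 + 2207 + 1040) + 1809) = 1/(3253 + 1809) = 1/5062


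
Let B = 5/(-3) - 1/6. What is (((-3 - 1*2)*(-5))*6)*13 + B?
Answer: 11689/6 ≈ 1948.2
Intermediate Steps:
B = -11/6 (B = 5*(-1/3) - 1*1/6 = -5/3 - 1/6 = -11/6 ≈ -1.8333)
(((-3 - 1*2)*(-5))*6)*13 + B = (((-3 - 1*2)*(-5))*6)*13 - 11/6 = (((-3 - 2)*(-5))*6)*13 - 11/6 = (-5*(-5)*6)*13 - 11/6 = (25*6)*13 - 11/6 = 150*13 - 11/6 = 1950 - 11/6 = 11689/6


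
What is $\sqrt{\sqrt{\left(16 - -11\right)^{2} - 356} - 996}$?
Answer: $\sqrt{-996 + \sqrt{373}} \approx 31.252 i$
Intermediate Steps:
$\sqrt{\sqrt{\left(16 - -11\right)^{2} - 356} - 996} = \sqrt{\sqrt{\left(16 + 11\right)^{2} - 356} - 996} = \sqrt{\sqrt{27^{2} - 356} - 996} = \sqrt{\sqrt{729 - 356} - 996} = \sqrt{\sqrt{373} - 996} = \sqrt{-996 + \sqrt{373}}$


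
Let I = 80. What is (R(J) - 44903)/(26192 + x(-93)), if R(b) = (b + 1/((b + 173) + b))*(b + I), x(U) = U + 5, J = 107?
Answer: -9633791/10102248 ≈ -0.95363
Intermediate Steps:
x(U) = 5 + U
R(b) = (80 + b)*(b + 1/(173 + 2*b)) (R(b) = (b + 1/((b + 173) + b))*(b + 80) = (b + 1/((173 + b) + b))*(80 + b) = (b + 1/(173 + 2*b))*(80 + b) = (80 + b)*(b + 1/(173 + 2*b)))
(R(J) - 44903)/(26192 + x(-93)) = ((80 + 2*107³ + 333*107² + 13841*107)/(173 + 2*107) - 44903)/(26192 + (5 - 93)) = ((80 + 2*1225043 + 333*11449 + 1480987)/(173 + 214) - 44903)/(26192 - 88) = ((80 + 2450086 + 3812517 + 1480987)/387 - 44903)/26104 = ((1/387)*7743670 - 44903)*(1/26104) = (7743670/387 - 44903)*(1/26104) = -9633791/387*1/26104 = -9633791/10102248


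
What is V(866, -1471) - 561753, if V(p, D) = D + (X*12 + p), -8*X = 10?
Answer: -562373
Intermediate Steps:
X = -5/4 (X = -⅛*10 = -5/4 ≈ -1.2500)
V(p, D) = -15 + D + p (V(p, D) = D + (-5/4*12 + p) = D + (-15 + p) = -15 + D + p)
V(866, -1471) - 561753 = (-15 - 1471 + 866) - 561753 = -620 - 561753 = -562373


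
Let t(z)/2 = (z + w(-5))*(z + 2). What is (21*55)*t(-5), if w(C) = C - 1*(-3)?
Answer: 48510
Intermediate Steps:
w(C) = 3 + C (w(C) = C + 3 = 3 + C)
t(z) = 2*(-2 + z)*(2 + z) (t(z) = 2*((z + (3 - 5))*(z + 2)) = 2*((z - 2)*(2 + z)) = 2*((-2 + z)*(2 + z)) = 2*(-2 + z)*(2 + z))
(21*55)*t(-5) = (21*55)*(-8 + 2*(-5)²) = 1155*(-8 + 2*25) = 1155*(-8 + 50) = 1155*42 = 48510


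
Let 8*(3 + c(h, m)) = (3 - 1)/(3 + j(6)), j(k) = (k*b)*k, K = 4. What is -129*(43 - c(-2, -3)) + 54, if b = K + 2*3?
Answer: -2845877/484 ≈ -5879.9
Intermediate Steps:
b = 10 (b = 4 + 2*3 = 4 + 6 = 10)
j(k) = 10*k² (j(k) = (k*10)*k = (10*k)*k = 10*k²)
c(h, m) = -4355/1452 (c(h, m) = -3 + ((3 - 1)/(3 + 10*6²))/8 = -3 + (2/(3 + 10*36))/8 = -3 + (2/(3 + 360))/8 = -3 + (2/363)/8 = -3 + (2*(1/363))/8 = -3 + (⅛)*(2/363) = -3 + 1/1452 = -4355/1452)
-129*(43 - c(-2, -3)) + 54 = -129*(43 - 1*(-4355/1452)) + 54 = -129*(43 + 4355/1452) + 54 = -129*66791/1452 + 54 = -2872013/484 + 54 = -2845877/484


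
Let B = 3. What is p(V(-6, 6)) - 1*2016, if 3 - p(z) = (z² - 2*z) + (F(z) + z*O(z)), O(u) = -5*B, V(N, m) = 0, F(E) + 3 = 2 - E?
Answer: -2012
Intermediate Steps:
F(E) = -1 - E (F(E) = -3 + (2 - E) = -1 - E)
O(u) = -15 (O(u) = -5*3 = -15)
p(z) = 4 - z² + 18*z (p(z) = 3 - ((z² - 2*z) + ((-1 - z) + z*(-15))) = 3 - ((z² - 2*z) + ((-1 - z) - 15*z)) = 3 - ((z² - 2*z) + (-1 - 16*z)) = 3 - (-1 + z² - 18*z) = 3 + (1 - z² + 18*z) = 4 - z² + 18*z)
p(V(-6, 6)) - 1*2016 = (4 - 1*0² + 18*0) - 1*2016 = (4 - 1*0 + 0) - 2016 = (4 + 0 + 0) - 2016 = 4 - 2016 = -2012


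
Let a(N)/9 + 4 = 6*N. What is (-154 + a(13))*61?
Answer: 31232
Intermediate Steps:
a(N) = -36 + 54*N (a(N) = -36 + 9*(6*N) = -36 + 54*N)
(-154 + a(13))*61 = (-154 + (-36 + 54*13))*61 = (-154 + (-36 + 702))*61 = (-154 + 666)*61 = 512*61 = 31232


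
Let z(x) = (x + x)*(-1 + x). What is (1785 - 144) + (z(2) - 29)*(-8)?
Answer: 1841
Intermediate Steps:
z(x) = 2*x*(-1 + x) (z(x) = (2*x)*(-1 + x) = 2*x*(-1 + x))
(1785 - 144) + (z(2) - 29)*(-8) = (1785 - 144) + (2*2*(-1 + 2) - 29)*(-8) = 1641 + (2*2*1 - 29)*(-8) = 1641 + (4 - 29)*(-8) = 1641 - 25*(-8) = 1641 + 200 = 1841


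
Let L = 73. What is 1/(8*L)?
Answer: 1/584 ≈ 0.0017123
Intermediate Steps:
1/(8*L) = 1/(8*73) = 1/584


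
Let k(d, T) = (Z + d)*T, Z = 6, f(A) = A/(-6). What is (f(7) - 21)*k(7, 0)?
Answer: 0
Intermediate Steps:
f(A) = -A/6 (f(A) = A*(-⅙) = -A/6)
k(d, T) = T*(6 + d) (k(d, T) = (6 + d)*T = T*(6 + d))
(f(7) - 21)*k(7, 0) = (-⅙*7 - 21)*(0*(6 + 7)) = (-7/6 - 21)*(0*13) = -133/6*0 = 0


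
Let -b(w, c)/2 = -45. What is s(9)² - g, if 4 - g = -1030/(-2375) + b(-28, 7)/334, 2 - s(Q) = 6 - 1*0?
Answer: 1007677/79325 ≈ 12.703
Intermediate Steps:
s(Q) = -4 (s(Q) = 2 - (6 - 1*0) = 2 - (6 + 0) = 2 - 1*6 = 2 - 6 = -4)
b(w, c) = 90 (b(w, c) = -2*(-45) = 90)
g = 261523/79325 (g = 4 - (-1030/(-2375) + 90/334) = 4 - (-1030*(-1/2375) + 90*(1/334)) = 4 - (206/475 + 45/167) = 4 - 1*55777/79325 = 4 - 55777/79325 = 261523/79325 ≈ 3.2969)
s(9)² - g = (-4)² - 1*261523/79325 = 16 - 261523/79325 = 1007677/79325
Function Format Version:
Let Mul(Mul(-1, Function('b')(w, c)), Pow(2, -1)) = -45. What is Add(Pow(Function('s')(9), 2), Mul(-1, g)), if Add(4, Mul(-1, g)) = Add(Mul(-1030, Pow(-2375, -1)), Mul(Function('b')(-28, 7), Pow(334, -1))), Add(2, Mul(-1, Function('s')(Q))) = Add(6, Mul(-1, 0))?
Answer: Rational(1007677, 79325) ≈ 12.703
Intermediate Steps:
Function('s')(Q) = -4 (Function('s')(Q) = Add(2, Mul(-1, Add(6, Mul(-1, 0)))) = Add(2, Mul(-1, Add(6, 0))) = Add(2, Mul(-1, 6)) = Add(2, -6) = -4)
Function('b')(w, c) = 90 (Function('b')(w, c) = Mul(-2, -45) = 90)
g = Rational(261523, 79325) (g = Add(4, Mul(-1, Add(Mul(-1030, Pow(-2375, -1)), Mul(90, Pow(334, -1))))) = Add(4, Mul(-1, Add(Mul(-1030, Rational(-1, 2375)), Mul(90, Rational(1, 334))))) = Add(4, Mul(-1, Add(Rational(206, 475), Rational(45, 167)))) = Add(4, Mul(-1, Rational(55777, 79325))) = Add(4, Rational(-55777, 79325)) = Rational(261523, 79325) ≈ 3.2969)
Add(Pow(Function('s')(9), 2), Mul(-1, g)) = Add(Pow(-4, 2), Mul(-1, Rational(261523, 79325))) = Add(16, Rational(-261523, 79325)) = Rational(1007677, 79325)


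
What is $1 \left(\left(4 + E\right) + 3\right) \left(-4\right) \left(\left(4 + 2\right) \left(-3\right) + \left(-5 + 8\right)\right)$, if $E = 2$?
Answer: $540$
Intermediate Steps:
$1 \left(\left(4 + E\right) + 3\right) \left(-4\right) \left(\left(4 + 2\right) \left(-3\right) + \left(-5 + 8\right)\right) = 1 \left(\left(4 + 2\right) + 3\right) \left(-4\right) \left(\left(4 + 2\right) \left(-3\right) + \left(-5 + 8\right)\right) = 1 \left(6 + 3\right) \left(-4\right) \left(6 \left(-3\right) + 3\right) = 1 \cdot 9 \left(-4\right) \left(-18 + 3\right) = 9 \left(-4\right) \left(-15\right) = \left(-36\right) \left(-15\right) = 540$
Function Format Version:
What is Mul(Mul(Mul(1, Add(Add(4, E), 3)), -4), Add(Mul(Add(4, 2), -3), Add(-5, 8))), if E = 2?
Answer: 540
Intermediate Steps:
Mul(Mul(Mul(1, Add(Add(4, E), 3)), -4), Add(Mul(Add(4, 2), -3), Add(-5, 8))) = Mul(Mul(Mul(1, Add(Add(4, 2), 3)), -4), Add(Mul(Add(4, 2), -3), Add(-5, 8))) = Mul(Mul(Mul(1, Add(6, 3)), -4), Add(Mul(6, -3), 3)) = Mul(Mul(Mul(1, 9), -4), Add(-18, 3)) = Mul(Mul(9, -4), -15) = Mul(-36, -15) = 540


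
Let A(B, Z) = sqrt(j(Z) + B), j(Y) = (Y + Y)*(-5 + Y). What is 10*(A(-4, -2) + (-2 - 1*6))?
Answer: -80 + 20*sqrt(6) ≈ -31.010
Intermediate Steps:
j(Y) = 2*Y*(-5 + Y) (j(Y) = (2*Y)*(-5 + Y) = 2*Y*(-5 + Y))
A(B, Z) = sqrt(B + 2*Z*(-5 + Z)) (A(B, Z) = sqrt(2*Z*(-5 + Z) + B) = sqrt(B + 2*Z*(-5 + Z)))
10*(A(-4, -2) + (-2 - 1*6)) = 10*(sqrt(-4 + 2*(-2)*(-5 - 2)) + (-2 - 1*6)) = 10*(sqrt(-4 + 2*(-2)*(-7)) + (-2 - 6)) = 10*(sqrt(-4 + 28) - 8) = 10*(sqrt(24) - 8) = 10*(2*sqrt(6) - 8) = 10*(-8 + 2*sqrt(6)) = -80 + 20*sqrt(6)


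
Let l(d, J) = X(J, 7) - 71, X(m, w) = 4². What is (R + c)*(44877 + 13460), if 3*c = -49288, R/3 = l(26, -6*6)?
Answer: -2904190871/3 ≈ -9.6806e+8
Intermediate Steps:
X(m, w) = 16
l(d, J) = -55 (l(d, J) = 16 - 71 = -55)
R = -165 (R = 3*(-55) = -165)
c = -49288/3 (c = (⅓)*(-49288) = -49288/3 ≈ -16429.)
(R + c)*(44877 + 13460) = (-165 - 49288/3)*(44877 + 13460) = -49783/3*58337 = -2904190871/3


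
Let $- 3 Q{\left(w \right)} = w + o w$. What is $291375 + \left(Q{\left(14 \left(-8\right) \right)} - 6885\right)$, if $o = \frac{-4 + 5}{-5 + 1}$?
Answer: $284518$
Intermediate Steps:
$o = - \frac{1}{4}$ ($o = 1 \frac{1}{-4} = 1 \left(- \frac{1}{4}\right) = - \frac{1}{4} \approx -0.25$)
$Q{\left(w \right)} = - \frac{w}{4}$ ($Q{\left(w \right)} = - \frac{w - \frac{w}{4}}{3} = - \frac{\frac{3}{4} w}{3} = - \frac{w}{4}$)
$291375 + \left(Q{\left(14 \left(-8\right) \right)} - 6885\right) = 291375 - \left(6885 + \frac{14 \left(-8\right)}{4}\right) = 291375 - 6857 = 284518$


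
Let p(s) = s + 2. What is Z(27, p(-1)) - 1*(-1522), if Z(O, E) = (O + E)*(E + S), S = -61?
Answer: -158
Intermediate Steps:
p(s) = 2 + s
Z(O, E) = (-61 + E)*(E + O) (Z(O, E) = (O + E)*(E - 61) = (E + O)*(-61 + E) = (-61 + E)*(E + O))
Z(27, p(-1)) - 1*(-1522) = ((2 - 1)² - 61*(2 - 1) - 61*27 + (2 - 1)*27) - 1*(-1522) = (1² - 61*1 - 1647 + 1*27) + 1522 = (1 - 61 - 1647 + 27) + 1522 = -1680 + 1522 = -158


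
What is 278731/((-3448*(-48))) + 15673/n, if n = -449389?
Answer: 122664701167/74375677056 ≈ 1.6493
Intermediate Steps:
278731/((-3448*(-48))) + 15673/n = 278731/((-3448*(-48))) + 15673/(-449389) = 278731/165504 + 15673*(-1/449389) = 278731*(1/165504) - 15673/449389 = 278731/165504 - 15673/449389 = 122664701167/74375677056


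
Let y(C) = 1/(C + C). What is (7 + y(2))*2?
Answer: 29/2 ≈ 14.500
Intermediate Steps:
y(C) = 1/(2*C)
(7 + y(2))*2 = (7 + (½)/2)*2 = (7 + (½)*(½))*2 = (7 + ¼)*2 = (29/4)*2 = 29/2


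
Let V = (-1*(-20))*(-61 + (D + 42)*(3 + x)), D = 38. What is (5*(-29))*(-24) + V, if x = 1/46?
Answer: 163180/23 ≈ 7094.8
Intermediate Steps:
x = 1/46 ≈ 0.021739
V = 83140/23 (V = (-1*(-20))*(-61 + (38 + 42)*(3 + 1/46)) = 20*(-61 + 80*(139/46)) = 20*(-61 + 5560/23) = 20*(4157/23) = 83140/23 ≈ 3614.8)
(5*(-29))*(-24) + V = (5*(-29))*(-24) + 83140/23 = -145*(-24) + 83140/23 = 3480 + 83140/23 = 163180/23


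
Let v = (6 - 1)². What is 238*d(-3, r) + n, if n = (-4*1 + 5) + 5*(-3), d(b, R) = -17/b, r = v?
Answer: 4004/3 ≈ 1334.7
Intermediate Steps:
v = 25 (v = 5² = 25)
r = 25
n = -14 (n = (-4 + 5) - 15 = 1 - 15 = -14)
238*d(-3, r) + n = 238*(-17/(-3)) - 14 = 238*(-17*(-⅓)) - 14 = 238*(17/3) - 14 = 4046/3 - 14 = 4004/3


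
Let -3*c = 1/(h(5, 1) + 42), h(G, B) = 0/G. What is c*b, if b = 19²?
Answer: -361/126 ≈ -2.8651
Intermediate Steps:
b = 361
h(G, B) = 0
c = -1/126 (c = -1/(3*(0 + 42)) = -⅓/42 = -⅓*1/42 = -1/126 ≈ -0.0079365)
c*b = -1/126*361 = -361/126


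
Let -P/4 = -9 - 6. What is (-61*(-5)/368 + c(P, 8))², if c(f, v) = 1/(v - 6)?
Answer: 239121/135424 ≈ 1.7657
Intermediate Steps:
P = 60 (P = -4*(-9 - 6) = -4*(-15) = 60)
c(f, v) = 1/(-6 + v)
(-61*(-5)/368 + c(P, 8))² = (-61*(-5)/368 + 1/(-6 + 8))² = (305*(1/368) + 1/2)² = (305/368 + ½)² = (489/368)² = 239121/135424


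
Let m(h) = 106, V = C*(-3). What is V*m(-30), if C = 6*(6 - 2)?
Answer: -7632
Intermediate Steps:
C = 24 (C = 6*4 = 24)
V = -72 (V = 24*(-3) = -72)
V*m(-30) = -72*106 = -7632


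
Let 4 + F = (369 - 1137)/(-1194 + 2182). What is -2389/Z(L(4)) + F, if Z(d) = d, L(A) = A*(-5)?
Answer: 566483/4940 ≈ 114.67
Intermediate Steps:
L(A) = -5*A
F = -1180/247 (F = -4 + (369 - 1137)/(-1194 + 2182) = -4 - 768/988 = -4 - 768*1/988 = -4 - 192/247 = -1180/247 ≈ -4.7773)
-2389/Z(L(4)) + F = -2389/((-5*4)) - 1180/247 = -2389/(-20) - 1180/247 = -2389*(-1)/20 - 1180/247 = -1*(-2389/20) - 1180/247 = 2389/20 - 1180/247 = 566483/4940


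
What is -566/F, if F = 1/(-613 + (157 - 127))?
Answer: 329978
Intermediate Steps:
F = -1/583 (F = 1/(-613 + 30) = 1/(-583) = -1/583 ≈ -0.0017153)
-566/F = -566/(-1/583) = -566*(-583) = 329978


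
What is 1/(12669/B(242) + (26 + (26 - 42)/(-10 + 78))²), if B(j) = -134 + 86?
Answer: 4624/1849057 ≈ 0.0025007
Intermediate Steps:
B(j) = -48
1/(12669/B(242) + (26 + (26 - 42)/(-10 + 78))²) = 1/(12669/(-48) + (26 + (26 - 42)/(-10 + 78))²) = 1/(12669*(-1/48) + (26 - 16/68)²) = 1/(-4223/16 + (26 - 16*1/68)²) = 1/(-4223/16 + (26 - 4/17)²) = 1/(-4223/16 + (438/17)²) = 1/(-4223/16 + 191844/289) = 1/(1849057/4624) = 4624/1849057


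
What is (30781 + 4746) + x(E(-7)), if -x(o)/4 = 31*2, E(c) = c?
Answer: 35279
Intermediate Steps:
x(o) = -248 (x(o) = -124*2 = -4*62 = -248)
(30781 + 4746) + x(E(-7)) = (30781 + 4746) - 248 = 35527 - 248 = 35279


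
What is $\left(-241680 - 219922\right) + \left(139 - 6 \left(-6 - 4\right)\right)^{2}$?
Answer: $-422001$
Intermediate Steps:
$\left(-241680 - 219922\right) + \left(139 - 6 \left(-6 - 4\right)\right)^{2} = -461602 + \left(139 - -60\right)^{2} = -461602 + \left(139 + 60\right)^{2} = -461602 + 199^{2} = -461602 + 39601 = -422001$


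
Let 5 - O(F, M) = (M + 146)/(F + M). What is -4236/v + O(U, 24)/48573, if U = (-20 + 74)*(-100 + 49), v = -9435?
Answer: 18728072138/41704049205 ≈ 0.44907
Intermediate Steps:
U = -2754 (U = 54*(-51) = -2754)
O(F, M) = 5 - (146 + M)/(F + M) (O(F, M) = 5 - (M + 146)/(F + M) = 5 - (146 + M)/(F + M))
-4236/v + O(U, 24)/48573 = -4236/(-9435) + ((-146 + 4*24 + 5*(-2754))/(-2754 + 24))/48573 = -4236*(-1/9435) + ((-146 + 96 - 13770)/(-2730))*(1/48573) = 1412/3145 - 1/2730*(-13820)*(1/48573) = 1412/3145 + (1382/273)*(1/48573) = 1412/3145 + 1382/13260429 = 18728072138/41704049205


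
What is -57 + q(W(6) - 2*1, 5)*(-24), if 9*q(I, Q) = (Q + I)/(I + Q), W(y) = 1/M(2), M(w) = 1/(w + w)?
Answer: -179/3 ≈ -59.667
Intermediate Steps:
M(w) = 1/(2*w)
W(y) = 4 (W(y) = 1/((½)/2) = 1/((½)*(½)) = 1/(¼) = 4)
q(I, Q) = ⅑ (q(I, Q) = ((Q + I)/(I + Q))/9 = ((I + Q)/(I + Q))/9 = (⅑)*1 = ⅑)
-57 + q(W(6) - 2*1, 5)*(-24) = -57 + (⅑)*(-24) = -57 - 8/3 = -179/3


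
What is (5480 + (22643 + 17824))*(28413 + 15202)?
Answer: 2003978405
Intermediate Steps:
(5480 + (22643 + 17824))*(28413 + 15202) = (5480 + 40467)*43615 = 45947*43615 = 2003978405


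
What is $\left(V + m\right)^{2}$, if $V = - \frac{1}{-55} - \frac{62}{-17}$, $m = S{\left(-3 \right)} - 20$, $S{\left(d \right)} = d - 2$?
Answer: $\frac{397922704}{874225} \approx 455.17$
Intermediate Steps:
$S{\left(d \right)} = -2 + d$
$m = -25$ ($m = \left(-2 - 3\right) - 20 = -5 - 20 = -25$)
$V = \frac{3427}{935}$ ($V = \left(-1\right) \left(- \frac{1}{55}\right) - - \frac{62}{17} = \frac{1}{55} + \frac{62}{17} = \frac{3427}{935} \approx 3.6652$)
$\left(V + m\right)^{2} = \left(\frac{3427}{935} - 25\right)^{2} = \left(- \frac{19948}{935}\right)^{2} = \frac{397922704}{874225}$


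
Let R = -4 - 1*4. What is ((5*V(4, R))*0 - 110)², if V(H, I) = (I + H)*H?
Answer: 12100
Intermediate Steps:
R = -8 (R = -4 - 4 = -8)
V(H, I) = H*(H + I) (V(H, I) = (H + I)*H = H*(H + I))
((5*V(4, R))*0 - 110)² = ((5*(4*(4 - 8)))*0 - 110)² = ((5*(4*(-4)))*0 - 110)² = ((5*(-16))*0 - 110)² = (-80*0 - 110)² = (0 - 110)² = (-110)² = 12100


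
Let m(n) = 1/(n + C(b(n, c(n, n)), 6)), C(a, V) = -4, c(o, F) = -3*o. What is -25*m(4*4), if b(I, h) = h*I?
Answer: -25/12 ≈ -2.0833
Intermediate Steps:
b(I, h) = I*h
m(n) = 1/(-4 + n) (m(n) = 1/(n - 4) = 1/(-4 + n))
-25*m(4*4) = -25/(-4 + 4*4) = -25/(-4 + 16) = -25/12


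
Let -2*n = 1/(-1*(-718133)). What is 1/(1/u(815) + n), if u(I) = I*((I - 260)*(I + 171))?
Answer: -4328133731025/3003758 ≈ -1.4409e+6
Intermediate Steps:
u(I) = I*(-260 + I)*(171 + I) (u(I) = I*((-260 + I)*(171 + I)) = I*(-260 + I)*(171 + I))
n = -1/1436266 (n = -1/(2*((-1*(-718133)))) = -½/718133 = -½*1/718133 = -1/1436266 ≈ -6.9625e-7)
1/(1/u(815) + n) = 1/(1/(815*(-44460 + 815² - 89*815)) - 1/1436266) = 1/(1/(815*(-44460 + 664225 - 72535)) - 1/1436266) = 1/(1/(815*547230) - 1/1436266) = 1/(1/445992450 - 1/1436266) = 1/(-3003758/4328133731025) = -4328133731025/3003758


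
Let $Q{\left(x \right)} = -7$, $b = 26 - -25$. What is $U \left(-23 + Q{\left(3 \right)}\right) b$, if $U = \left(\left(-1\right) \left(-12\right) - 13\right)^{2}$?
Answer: $-1530$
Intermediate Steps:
$b = 51$ ($b = 26 + 25 = 51$)
$U = 1$ ($U = \left(12 - 13\right)^{2} = \left(-1\right)^{2} = 1$)
$U \left(-23 + Q{\left(3 \right)}\right) b = 1 \left(-23 - 7\right) 51 = 1 \left(\left(-30\right) 51\right) = 1 \left(-1530\right) = -1530$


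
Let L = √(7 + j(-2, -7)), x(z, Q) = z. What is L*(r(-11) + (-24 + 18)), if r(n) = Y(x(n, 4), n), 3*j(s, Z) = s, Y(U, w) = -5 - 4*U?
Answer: 11*√57 ≈ 83.048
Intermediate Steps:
j(s, Z) = s/3
r(n) = -5 - 4*n
L = √57/3 (L = √(7 + (⅓)*(-2)) = √(7 - ⅔) = √(19/3) = √57/3 ≈ 2.5166)
L*(r(-11) + (-24 + 18)) = (√57/3)*((-5 - 4*(-11)) + (-24 + 18)) = (√57/3)*((-5 + 44) - 6) = (√57/3)*(39 - 6) = (√57/3)*33 = 11*√57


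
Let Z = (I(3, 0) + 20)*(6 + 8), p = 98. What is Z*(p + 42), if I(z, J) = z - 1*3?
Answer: 39200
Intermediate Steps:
I(z, J) = -3 + z (I(z, J) = z - 3 = -3 + z)
Z = 280 (Z = ((-3 + 3) + 20)*(6 + 8) = (0 + 20)*14 = 20*14 = 280)
Z*(p + 42) = 280*(98 + 42) = 280*140 = 39200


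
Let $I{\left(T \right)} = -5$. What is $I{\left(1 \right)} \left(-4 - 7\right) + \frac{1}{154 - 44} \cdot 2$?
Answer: $\frac{3026}{55} \approx 55.018$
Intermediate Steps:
$I{\left(1 \right)} \left(-4 - 7\right) + \frac{1}{154 - 44} \cdot 2 = - 5 \left(-4 - 7\right) + \frac{1}{154 - 44} \cdot 2 = - 5 \left(-4 - 7\right) + \frac{1}{110} \cdot 2 = \left(-5\right) \left(-11\right) + \frac{1}{110} \cdot 2 = 55 + \frac{1}{55} = \frac{3026}{55}$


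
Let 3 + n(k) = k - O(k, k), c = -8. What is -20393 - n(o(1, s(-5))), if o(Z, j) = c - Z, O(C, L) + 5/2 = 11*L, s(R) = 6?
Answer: -40965/2 ≈ -20483.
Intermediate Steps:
O(C, L) = -5/2 + 11*L
o(Z, j) = -8 - Z
n(k) = -½ - 10*k (n(k) = -3 + (k - (-5/2 + 11*k)) = -3 + (k + (5/2 - 11*k)) = -3 + (5/2 - 10*k) = -½ - 10*k)
-20393 - n(o(1, s(-5))) = -20393 - (-½ - 10*(-8 - 1*1)) = -20393 - (-½ - 10*(-8 - 1)) = -20393 - (-½ - 10*(-9)) = -20393 - (-½ + 90) = -20393 - 1*179/2 = -20393 - 179/2 = -40965/2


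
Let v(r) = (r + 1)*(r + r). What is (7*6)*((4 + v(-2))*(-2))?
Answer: -672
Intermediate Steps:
v(r) = 2*r*(1 + r) (v(r) = (1 + r)*(2*r) = 2*r*(1 + r))
(7*6)*((4 + v(-2))*(-2)) = (7*6)*((4 + 2*(-2)*(1 - 2))*(-2)) = 42*((4 + 2*(-2)*(-1))*(-2)) = 42*((4 + 4)*(-2)) = 42*(8*(-2)) = 42*(-16) = -672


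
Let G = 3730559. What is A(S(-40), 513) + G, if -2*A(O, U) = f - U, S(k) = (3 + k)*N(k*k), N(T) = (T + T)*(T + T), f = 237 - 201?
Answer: 7461595/2 ≈ 3.7308e+6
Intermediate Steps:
f = 36
N(T) = 4*T² (N(T) = (2*T)*(2*T) = 4*T²)
S(k) = 4*k⁴*(3 + k) (S(k) = (3 + k)*(4*(k*k)²) = (3 + k)*(4*(k²)²) = (3 + k)*(4*k⁴) = 4*k⁴*(3 + k))
A(O, U) = -18 + U/2 (A(O, U) = -(36 - U)/2 = -18 + U/2)
A(S(-40), 513) + G = (-18 + (½)*513) + 3730559 = (-18 + 513/2) + 3730559 = 477/2 + 3730559 = 7461595/2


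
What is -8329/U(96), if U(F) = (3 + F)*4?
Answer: -8329/396 ≈ -21.033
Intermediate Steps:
U(F) = 12 + 4*F
-8329/U(96) = -8329/(12 + 4*96) = -8329/(12 + 384) = -8329/396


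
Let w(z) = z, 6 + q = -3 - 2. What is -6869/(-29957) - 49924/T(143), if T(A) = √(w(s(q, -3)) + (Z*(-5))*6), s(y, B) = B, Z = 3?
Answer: 6869/29957 + 49924*I*√93/93 ≈ 0.2293 + 5176.9*I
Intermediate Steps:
q = -11 (q = -6 + (-3 - 2) = -6 - 5 = -11)
T(A) = I*√93 (T(A) = √(-3 + (3*(-5))*6) = √(-3 - 15*6) = √(-3 - 90) = √(-93) = I*√93)
-6869/(-29957) - 49924/T(143) = -6869/(-29957) - 49924*(-I*√93/93) = -6869*(-1/29957) - (-49924)*I*√93/93 = 6869/29957 + 49924*I*√93/93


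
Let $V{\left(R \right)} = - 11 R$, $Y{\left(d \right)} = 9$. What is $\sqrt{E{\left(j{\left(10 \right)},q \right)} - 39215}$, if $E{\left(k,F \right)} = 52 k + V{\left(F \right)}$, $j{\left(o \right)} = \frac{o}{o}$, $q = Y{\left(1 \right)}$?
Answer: $i \sqrt{39262} \approx 198.15 i$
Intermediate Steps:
$q = 9$
$j{\left(o \right)} = 1$
$E{\left(k,F \right)} = - 11 F + 52 k$ ($E{\left(k,F \right)} = 52 k - 11 F = - 11 F + 52 k$)
$\sqrt{E{\left(j{\left(10 \right)},q \right)} - 39215} = \sqrt{\left(\left(-11\right) 9 + 52 \cdot 1\right) - 39215} = \sqrt{\left(-99 + 52\right) - 39215} = \sqrt{-47 - 39215} = \sqrt{-39262} = i \sqrt{39262}$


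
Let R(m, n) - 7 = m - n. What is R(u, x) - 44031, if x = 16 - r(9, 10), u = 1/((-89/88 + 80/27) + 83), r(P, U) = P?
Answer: -8887434819/201845 ≈ -44031.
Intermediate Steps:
u = 2376/201845 (u = 1/((-89*1/88 + 80*(1/27)) + 83) = 1/((-89/88 + 80/27) + 83) = 1/(4637/2376 + 83) = 1/(201845/2376) = 2376/201845 ≈ 0.011771)
x = 7 (x = 16 - 1*9 = 16 - 9 = 7)
R(m, n) = 7 + m - n (R(m, n) = 7 + (m - n) = 7 + m - n)
R(u, x) - 44031 = (7 + 2376/201845 - 1*7) - 44031 = (7 + 2376/201845 - 7) - 44031 = 2376/201845 - 44031 = -8887434819/201845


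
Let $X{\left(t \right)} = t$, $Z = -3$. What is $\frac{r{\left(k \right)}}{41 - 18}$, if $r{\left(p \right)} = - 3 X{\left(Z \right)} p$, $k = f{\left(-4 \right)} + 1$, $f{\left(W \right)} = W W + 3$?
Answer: $\frac{180}{23} \approx 7.8261$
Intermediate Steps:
$f{\left(W \right)} = 3 + W^{2}$ ($f{\left(W \right)} = W^{2} + 3 = 3 + W^{2}$)
$k = 20$ ($k = \left(3 + \left(-4\right)^{2}\right) + 1 = \left(3 + 16\right) + 1 = 19 + 1 = 20$)
$r{\left(p \right)} = 9 p$ ($r{\left(p \right)} = \left(-3\right) \left(-3\right) p = 9 p$)
$\frac{r{\left(k \right)}}{41 - 18} = \frac{9 \cdot 20}{41 - 18} = \frac{180}{23}$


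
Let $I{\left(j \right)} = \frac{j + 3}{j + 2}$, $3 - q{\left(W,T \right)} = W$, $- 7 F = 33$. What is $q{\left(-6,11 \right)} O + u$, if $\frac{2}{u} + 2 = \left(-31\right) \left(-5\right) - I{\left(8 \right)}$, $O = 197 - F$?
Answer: $\frac{2757656}{1519} \approx 1815.4$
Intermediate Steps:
$F = - \frac{33}{7}$ ($F = \left(- \frac{1}{7}\right) 33 = - \frac{33}{7} \approx -4.7143$)
$q{\left(W,T \right)} = 3 - W$
$O = \frac{1412}{7}$ ($O = 197 - - \frac{33}{7} = 197 + \frac{33}{7} = \frac{1412}{7} \approx 201.71$)
$I{\left(j \right)} = \frac{3 + j}{2 + j}$
$u = \frac{20}{1519}$ ($u = \frac{2}{-2 - \left(-155 + \frac{3 + 8}{2 + 8}\right)} = \frac{2}{-2 + \left(155 - \frac{1}{10} \cdot 11\right)} = \frac{2}{-2 + \left(155 - \frac{11}{10}\right)} = \frac{2}{-2 + \frac{1539}{10}} = \frac{2}{\frac{1519}{10}} = 2 \cdot \frac{10}{1519} = \frac{20}{1519} \approx 0.013167$)
$q{\left(-6,11 \right)} O + u = \left(3 - -6\right) \frac{1412}{7} + \frac{20}{1519} = \left(3 + 6\right) \frac{1412}{7} + \frac{20}{1519} = 9 \cdot \frac{1412}{7} + \frac{20}{1519} = \frac{12708}{7} + \frac{20}{1519} = \frac{2757656}{1519}$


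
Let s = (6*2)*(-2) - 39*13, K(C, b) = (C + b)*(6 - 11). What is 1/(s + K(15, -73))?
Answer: -1/241 ≈ -0.0041494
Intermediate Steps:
K(C, b) = -5*C - 5*b (K(C, b) = (C + b)*(-5) = -5*C - 5*b)
s = -531 (s = 12*(-2) - 507 = -24 - 507 = -531)
1/(s + K(15, -73)) = 1/(-531 + (-5*15 - 5*(-73))) = 1/(-531 + (-75 + 365)) = 1/(-531 + 290) = 1/(-241) = -1/241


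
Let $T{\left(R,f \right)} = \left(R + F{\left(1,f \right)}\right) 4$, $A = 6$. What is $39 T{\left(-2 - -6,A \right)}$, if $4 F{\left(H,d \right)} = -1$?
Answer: $585$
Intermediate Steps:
$F{\left(H,d \right)} = - \frac{1}{4}$ ($F{\left(H,d \right)} = \frac{1}{4} \left(-1\right) = - \frac{1}{4}$)
$T{\left(R,f \right)} = -1 + 4 R$ ($T{\left(R,f \right)} = \left(R - \frac{1}{4}\right) 4 = \left(- \frac{1}{4} + R\right) 4 = -1 + 4 R$)
$39 T{\left(-2 - -6,A \right)} = 39 \left(-1 + 4 \left(-2 - -6\right)\right) = 39 \left(-1 + 4 \left(-2 + 6\right)\right) = 39 \left(-1 + 4 \cdot 4\right) = 39 \left(-1 + 16\right) = 39 \cdot 15 = 585$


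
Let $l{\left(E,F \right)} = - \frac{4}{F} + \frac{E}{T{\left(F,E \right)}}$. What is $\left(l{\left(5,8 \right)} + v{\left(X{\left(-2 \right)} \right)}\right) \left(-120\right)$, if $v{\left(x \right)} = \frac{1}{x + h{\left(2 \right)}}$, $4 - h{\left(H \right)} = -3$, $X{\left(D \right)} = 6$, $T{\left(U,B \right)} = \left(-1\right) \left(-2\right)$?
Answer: $- \frac{3240}{13} \approx -249.23$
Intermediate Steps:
$T{\left(U,B \right)} = 2$
$l{\left(E,F \right)} = \frac{E}{2} - \frac{4}{F}$ ($l{\left(E,F \right)} = - \frac{4}{F} + \frac{E}{2} = \frac{E}{2} - \frac{4}{F}$)
$h{\left(H \right)} = 7$ ($h{\left(H \right)} = 4 - -3 = 4 + 3 = 7$)
$v{\left(x \right)} = \frac{1}{7 + x}$ ($v{\left(x \right)} = \frac{1}{x + 7} = \frac{1}{7 + x}$)
$\left(l{\left(5,8 \right)} + v{\left(X{\left(-2 \right)} \right)}\right) \left(-120\right) = \left(\left(\frac{1}{2} \cdot 5 - \frac{4}{8}\right) + \frac{1}{7 + 6}\right) \left(-120\right) = \left(\left(\frac{5}{2} - \frac{1}{2}\right) + \frac{1}{13}\right) \left(-120\right) = \left(2 + \frac{1}{13}\right) \left(-120\right) = \frac{27}{13} \left(-120\right) = - \frac{3240}{13}$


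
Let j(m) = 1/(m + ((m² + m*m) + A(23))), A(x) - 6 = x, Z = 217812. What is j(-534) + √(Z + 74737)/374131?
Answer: 1/569807 + √292549/374131 ≈ 0.0014474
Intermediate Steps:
A(x) = 6 + x
j(m) = 1/(29 + m + 2*m²) (j(m) = 1/(m + ((m² + m*m) + (6 + 23))) = 1/(m + ((m² + m²) + 29)) = 1/(m + (2*m² + 29)) = 1/(m + (29 + 2*m²)) = 1/(29 + m + 2*m²))
j(-534) + √(Z + 74737)/374131 = 1/(29 - 534 + 2*(-534)²) + √(217812 + 74737)/374131 = 1/(29 - 534 + 2*285156) + √292549*(1/374131) = 1/(29 - 534 + 570312) + √292549/374131 = 1/569807 + √292549/374131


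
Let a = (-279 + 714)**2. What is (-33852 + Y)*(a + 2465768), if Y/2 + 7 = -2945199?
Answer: -15728879450152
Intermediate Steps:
Y = -5890412 (Y = -14 + 2*(-2945199) = -14 - 5890398 = -5890412)
a = 189225 (a = 435**2 = 189225)
(-33852 + Y)*(a + 2465768) = (-33852 - 5890412)*(189225 + 2465768) = -5924264*2654993 = -15728879450152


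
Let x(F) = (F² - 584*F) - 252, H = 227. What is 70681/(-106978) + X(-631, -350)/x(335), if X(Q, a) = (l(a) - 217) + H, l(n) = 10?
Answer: -5915806787/8950528326 ≈ -0.66094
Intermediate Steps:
X(Q, a) = 20 (X(Q, a) = (10 - 217) + 227 = -207 + 227 = 20)
x(F) = -252 + F² - 584*F
70681/(-106978) + X(-631, -350)/x(335) = 70681/(-106978) + 20/(-252 + 335² - 584*335) = 70681*(-1/106978) + 20/(-252 + 112225 - 195640) = -70681/106978 + 20/(-83667) = -70681/106978 + 20*(-1/83667) = -70681/106978 - 20/83667 = -5915806787/8950528326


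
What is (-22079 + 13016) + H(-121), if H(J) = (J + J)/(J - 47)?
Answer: -761171/84 ≈ -9061.6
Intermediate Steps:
H(J) = 2*J/(-47 + J) (H(J) = (2*J)/(-47 + J) = 2*J/(-47 + J))
(-22079 + 13016) + H(-121) = (-22079 + 13016) + 2*(-121)/(-47 - 121) = -9063 + 2*(-121)/(-168) = -9063 + 2*(-121)*(-1/168) = -9063 + 121/84 = -761171/84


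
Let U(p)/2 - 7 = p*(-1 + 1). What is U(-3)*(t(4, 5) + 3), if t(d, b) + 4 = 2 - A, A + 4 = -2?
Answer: 98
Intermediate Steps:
A = -6 (A = -4 - 2 = -6)
U(p) = 14 (U(p) = 14 + 2*(p*(-1 + 1)) = 14 + 2*(p*0) = 14 + 2*0 = 14 + 0 = 14)
t(d, b) = 4 (t(d, b) = -4 + (2 - 1*(-6)) = -4 + (2 + 6) = -4 + 8 = 4)
U(-3)*(t(4, 5) + 3) = 14*(4 + 3) = 14*7 = 98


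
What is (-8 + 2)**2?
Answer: 36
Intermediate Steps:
(-8 + 2)**2 = (-6)**2 = 36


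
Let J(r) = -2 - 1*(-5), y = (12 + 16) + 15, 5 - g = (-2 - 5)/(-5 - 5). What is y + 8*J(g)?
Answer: 67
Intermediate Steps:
g = 43/10 (g = 5 - (-2 - 5)/(-5 - 5) = 5 - (-7)/(-10) = 5 - (-7)*(-1)/10 = 5 - 1*7/10 = 5 - 7/10 = 43/10 ≈ 4.3000)
y = 43 (y = 28 + 15 = 43)
J(r) = 3 (J(r) = -2 + 5 = 3)
y + 8*J(g) = 43 + 8*3 = 43 + 24 = 67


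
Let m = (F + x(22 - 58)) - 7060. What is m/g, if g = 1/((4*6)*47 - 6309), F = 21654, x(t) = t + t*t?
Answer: -82139574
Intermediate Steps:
x(t) = t + t**2
g = -1/5181 (g = 1/(24*47 - 6309) = 1/(1128 - 6309) = 1/(-5181) = -1/5181 ≈ -0.00019301)
m = 15854 (m = (21654 + (22 - 58)*(1 + (22 - 58))) - 7060 = (21654 - 36*(1 - 36)) - 7060 = (21654 - 36*(-35)) - 7060 = (21654 + 1260) - 7060 = 22914 - 7060 = 15854)
m/g = 15854/(-1/5181) = 15854*(-5181) = -82139574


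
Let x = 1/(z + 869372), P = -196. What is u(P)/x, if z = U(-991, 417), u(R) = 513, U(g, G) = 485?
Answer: 446236641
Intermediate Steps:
z = 485
x = 1/869857 (x = 1/(485 + 869372) = 1/869857 ≈ 1.1496e-6)
u(P)/x = 513/(1/869857) = 513*869857 = 446236641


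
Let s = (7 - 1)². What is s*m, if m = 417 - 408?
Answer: 324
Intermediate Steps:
m = 9
s = 36 (s = 6² = 36)
s*m = 36*9 = 324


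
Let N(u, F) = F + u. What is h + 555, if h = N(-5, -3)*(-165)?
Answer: 1875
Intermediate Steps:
h = 1320 (h = (-3 - 5)*(-165) = -8*(-165) = 1320)
h + 555 = 1320 + 555 = 1875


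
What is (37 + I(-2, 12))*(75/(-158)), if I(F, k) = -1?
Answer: -1350/79 ≈ -17.089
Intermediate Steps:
(37 + I(-2, 12))*(75/(-158)) = (37 - 1)*(75/(-158)) = 36*(75*(-1/158)) = 36*(-75/158) = -1350/79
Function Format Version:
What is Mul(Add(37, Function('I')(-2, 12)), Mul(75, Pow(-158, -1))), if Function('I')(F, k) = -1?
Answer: Rational(-1350, 79) ≈ -17.089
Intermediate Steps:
Mul(Add(37, Function('I')(-2, 12)), Mul(75, Pow(-158, -1))) = Mul(Add(37, -1), Mul(75, Pow(-158, -1))) = Mul(36, Mul(75, Rational(-1, 158))) = Mul(36, Rational(-75, 158)) = Rational(-1350, 79)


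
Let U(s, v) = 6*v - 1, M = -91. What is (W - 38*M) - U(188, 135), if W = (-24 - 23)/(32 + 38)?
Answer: 185383/70 ≈ 2648.3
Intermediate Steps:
U(s, v) = -1 + 6*v
W = -47/70 ≈ -0.67143
(W - 38*M) - U(188, 135) = (-47/70 - 38*(-91)) - (-1 + 6*135) = (-47/70 + 3458) - (-1 + 810) = 242013/70 - 1*809 = 242013/70 - 809 = 185383/70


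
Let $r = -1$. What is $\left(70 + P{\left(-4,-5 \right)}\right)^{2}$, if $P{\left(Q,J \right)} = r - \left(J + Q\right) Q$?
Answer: $1089$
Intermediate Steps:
$P{\left(Q,J \right)} = -1 - Q \left(J + Q\right)$ ($P{\left(Q,J \right)} = -1 - \left(J + Q\right) Q = -1 - Q \left(J + Q\right)$)
$\left(70 + P{\left(-4,-5 \right)}\right)^{2} = \left(70 - \left(17 + 20\right)\right)^{2} = \left(70 - 37\right)^{2} = 33^{2} = 1089$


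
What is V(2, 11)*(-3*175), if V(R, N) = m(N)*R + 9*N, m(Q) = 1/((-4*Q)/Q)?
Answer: -103425/2 ≈ -51713.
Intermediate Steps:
m(Q) = -¼ (m(Q) = 1/(-4) = -¼)
V(R, N) = 9*N - R/4 (V(R, N) = -R/4 + 9*N = 9*N - R/4)
V(2, 11)*(-3*175) = (9*11 - ¼*2)*(-3*175) = (99 - ½)*(-525) = (197/2)*(-525) = -103425/2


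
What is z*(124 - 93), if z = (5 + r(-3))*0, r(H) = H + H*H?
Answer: 0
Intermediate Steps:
r(H) = H + H²
z = 0 (z = (5 - 3*(1 - 3))*0 = (5 - 3*(-2))*0 = (5 + 6)*0 = 11*0 = 0)
z*(124 - 93) = 0*(124 - 93) = 0*31 = 0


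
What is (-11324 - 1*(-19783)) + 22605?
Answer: 31064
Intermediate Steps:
(-11324 - 1*(-19783)) + 22605 = (-11324 + 19783) + 22605 = 8459 + 22605 = 31064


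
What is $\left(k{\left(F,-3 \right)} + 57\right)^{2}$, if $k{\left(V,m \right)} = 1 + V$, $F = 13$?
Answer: $5041$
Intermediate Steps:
$\left(k{\left(F,-3 \right)} + 57\right)^{2} = \left(\left(1 + 13\right) + 57\right)^{2} = \left(14 + 57\right)^{2} = 71^{2} = 5041$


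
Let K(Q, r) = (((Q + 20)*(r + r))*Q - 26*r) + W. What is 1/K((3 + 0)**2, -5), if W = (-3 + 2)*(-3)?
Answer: -1/2477 ≈ -0.00040371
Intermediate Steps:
W = 3 (W = -1*(-3) = 3)
K(Q, r) = 3 - 26*r + 2*Q*r*(20 + Q) (K(Q, r) = (((Q + 20)*(r + r))*Q - 26*r) + 3 = (((20 + Q)*(2*r))*Q - 26*r) + 3 = ((2*r*(20 + Q))*Q - 26*r) + 3 = (2*Q*r*(20 + Q) - 26*r) + 3 = (-26*r + 2*Q*r*(20 + Q)) + 3 = 3 - 26*r + 2*Q*r*(20 + Q))
1/K((3 + 0)**2, -5) = 1/(3 - 26*(-5) + 2*(-5)*((3 + 0)**2)**2 + 40*(3 + 0)**2*(-5)) = 1/(3 + 130 + 2*(-5)*(3**2)**2 + 40*3**2*(-5)) = 1/(3 + 130 + 2*(-5)*9**2 + 40*9*(-5)) = 1/(3 + 130 + 2*(-5)*81 - 1800) = 1/(3 + 130 - 810 - 1800) = 1/(-2477) = -1/2477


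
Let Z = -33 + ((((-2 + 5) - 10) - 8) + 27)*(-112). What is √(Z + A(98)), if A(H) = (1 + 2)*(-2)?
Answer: I*√1383 ≈ 37.189*I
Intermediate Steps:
A(H) = -6 (A(H) = 3*(-2) = -6)
Z = -1377 (Z = -33 + (((3 - 10) - 8) + 27)*(-112) = -33 + ((-7 - 8) + 27)*(-112) = -33 + (-15 + 27)*(-112) = -33 + 12*(-112) = -33 - 1344 = -1377)
√(Z + A(98)) = √(-1377 - 6) = √(-1383) = I*√1383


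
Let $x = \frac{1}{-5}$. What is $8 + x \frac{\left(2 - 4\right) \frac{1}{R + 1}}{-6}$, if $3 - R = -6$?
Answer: $\frac{1199}{150} \approx 7.9933$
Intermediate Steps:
$R = 9$ ($R = 3 - -6 = 3 + 6 = 9$)
$x = - \frac{1}{5} \approx -0.2$
$8 + x \frac{\left(2 - 4\right) \frac{1}{R + 1}}{-6} = 8 - \frac{\frac{2 - 4}{9 + 1} \frac{1}{-6}}{5} = 8 - \frac{- \frac{2}{10} \left(- \frac{1}{6}\right)}{5} = 8 - \frac{\left(-2\right) \frac{1}{10} \left(- \frac{1}{6}\right)}{5} = 8 - \frac{\left(- \frac{1}{5}\right) \left(- \frac{1}{6}\right)}{5} = 8 - \frac{1}{150} = \frac{1199}{150}$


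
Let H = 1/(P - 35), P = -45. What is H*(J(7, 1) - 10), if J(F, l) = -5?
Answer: 3/16 ≈ 0.18750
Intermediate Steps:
H = -1/80 (H = 1/(-45 - 35) = 1/(-80) = -1/80 ≈ -0.012500)
H*(J(7, 1) - 10) = -(-5 - 10)/80 = -1/80*(-15) = 3/16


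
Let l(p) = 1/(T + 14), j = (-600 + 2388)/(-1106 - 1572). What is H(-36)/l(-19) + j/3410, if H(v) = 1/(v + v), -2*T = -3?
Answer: -70837213/328751280 ≈ -0.21547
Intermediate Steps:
T = 3/2 (T = -½*(-3) = 3/2 ≈ 1.5000)
H(v) = 1/(2*v)
j = -894/1339 (j = 1788/(-2678) = 1788*(-1/2678) = -894/1339 ≈ -0.66766)
l(p) = 2/31 (l(p) = 1/(3/2 + 14) = 1/(31/2) = 2/31)
H(-36)/l(-19) + j/3410 = ((½)/(-36))/(2/31) - 894/1339/3410 = ((½)*(-1/36))*(31/2) - 894/1339*1/3410 = -1/72*31/2 - 447/2282995 = -31/144 - 447/2282995 = -70837213/328751280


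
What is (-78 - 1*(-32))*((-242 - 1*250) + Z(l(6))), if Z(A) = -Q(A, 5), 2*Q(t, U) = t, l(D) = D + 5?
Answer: 22885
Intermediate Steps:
l(D) = 5 + D
Q(t, U) = t/2
Z(A) = -A/2
(-78 - 1*(-32))*((-242 - 1*250) + Z(l(6))) = (-78 - 1*(-32))*((-242 - 1*250) - (5 + 6)/2) = (-78 + 32)*((-242 - 250) - 1/2*11) = -46*(-492 - 11/2) = -46*(-995/2) = 22885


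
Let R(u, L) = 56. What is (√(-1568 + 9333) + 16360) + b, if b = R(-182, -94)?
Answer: 16416 + √7765 ≈ 16504.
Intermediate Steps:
b = 56
(√(-1568 + 9333) + 16360) + b = (√(-1568 + 9333) + 16360) + 56 = (√7765 + 16360) + 56 = (16360 + √7765) + 56 = 16416 + √7765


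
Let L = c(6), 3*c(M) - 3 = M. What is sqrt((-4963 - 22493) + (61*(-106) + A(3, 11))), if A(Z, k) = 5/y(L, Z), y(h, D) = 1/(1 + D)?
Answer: I*sqrt(33902) ≈ 184.13*I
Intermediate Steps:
c(M) = 1 + M/3
L = 3 (L = 1 + (1/3)*6 = 1 + 2 = 3)
A(Z, k) = 5 + 5*Z (A(Z, k) = 5/(1/(1 + Z)) = 5*(1 + Z) = 5 + 5*Z)
sqrt((-4963 - 22493) + (61*(-106) + A(3, 11))) = sqrt((-4963 - 22493) + (61*(-106) + (5 + 5*3))) = sqrt(-27456 + (-6466 + (5 + 15))) = sqrt(-27456 + (-6466 + 20)) = sqrt(-27456 - 6446) = sqrt(-33902) = I*sqrt(33902)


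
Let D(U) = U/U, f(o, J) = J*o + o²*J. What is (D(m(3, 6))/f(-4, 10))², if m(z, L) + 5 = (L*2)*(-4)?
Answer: 1/14400 ≈ 6.9444e-5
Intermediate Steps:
m(z, L) = -5 - 8*L (m(z, L) = -5 + (L*2)*(-4) = -5 + (2*L)*(-4) = -5 - 8*L)
f(o, J) = J*o + J*o²
D(U) = 1
(D(m(3, 6))/f(-4, 10))² = (1/(10*(-4)*(1 - 4)))² = (1/(10*(-4)*(-3)))² = (1/120)² = 1/14400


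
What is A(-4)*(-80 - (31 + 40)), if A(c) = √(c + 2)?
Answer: -151*I*√2 ≈ -213.55*I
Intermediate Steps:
A(c) = √(2 + c)
A(-4)*(-80 - (31 + 40)) = √(2 - 4)*(-80 - (31 + 40)) = √(-2)*(-80 - 1*71) = (I*√2)*(-80 - 71) = (I*√2)*(-151) = -151*I*√2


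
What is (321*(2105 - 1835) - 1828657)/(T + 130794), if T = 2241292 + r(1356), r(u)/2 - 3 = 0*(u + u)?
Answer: -1741987/2372092 ≈ -0.73437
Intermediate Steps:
r(u) = 6 (r(u) = 6 + 2*(0*(u + u)) = 6 + 2*(0*(2*u)) = 6 + 2*0 = 6 + 0 = 6)
T = 2241298 (T = 2241292 + 6 = 2241298)
(321*(2105 - 1835) - 1828657)/(T + 130794) = (321*(2105 - 1835) - 1828657)/(2241298 + 130794) = (321*270 - 1828657)/2372092 = (86670 - 1828657)*(1/2372092) = -1741987*1/2372092 = -1741987/2372092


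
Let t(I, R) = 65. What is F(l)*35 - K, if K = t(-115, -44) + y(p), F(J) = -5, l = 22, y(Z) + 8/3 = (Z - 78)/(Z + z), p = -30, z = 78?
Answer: -2821/12 ≈ -235.08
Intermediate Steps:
y(Z) = -8/3 + (-78 + Z)/(78 + Z) (y(Z) = -8/3 + (Z - 78)/(Z + 78) = -8/3 + (-78 + Z)/(78 + Z))
K = 721/12 (K = 65 + (-858 - 5*(-30))/(3*(78 - 30)) = 65 + (1/3)*(-858 + 150)/48 = 65 + (1/3)*(1/48)*(-708) = 65 - 59/12 = 721/12 ≈ 60.083)
F(l)*35 - K = -5*35 - 1*721/12 = -175 - 721/12 = -2821/12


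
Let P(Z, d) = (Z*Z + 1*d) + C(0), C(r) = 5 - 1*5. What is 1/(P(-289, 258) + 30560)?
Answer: 1/114339 ≈ 8.7459e-6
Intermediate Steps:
C(r) = 0 (C(r) = 5 - 5 = 0)
P(Z, d) = d + Z**2 (P(Z, d) = (Z*Z + 1*d) + 0 = (Z**2 + d) + 0 = (d + Z**2) + 0 = d + Z**2)
1/(P(-289, 258) + 30560) = 1/((258 + (-289)**2) + 30560) = 1/((258 + 83521) + 30560) = 1/(83779 + 30560) = 1/114339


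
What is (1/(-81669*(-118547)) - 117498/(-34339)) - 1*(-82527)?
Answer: 27437814389765206732/332456975527677 ≈ 82530.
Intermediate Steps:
(1/(-81669*(-118547)) - 117498/(-34339)) - 1*(-82527) = (-1/81669*(-1/118547) - 117498*(-1/34339)) + 82527 = (1/9681614943 + 117498/34339) + 82527 = 1137570392606953/332456975527677 + 82527 = 27437814389765206732/332456975527677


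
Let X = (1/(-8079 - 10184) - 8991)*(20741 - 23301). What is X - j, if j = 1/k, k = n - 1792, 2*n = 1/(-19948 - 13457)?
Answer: 50326828801103194870/2186510664023 ≈ 2.3017e+7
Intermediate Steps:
n = -1/66810 (n = 1/(2*(-19948 - 13457)) = (1/2)/(-33405) = (1/2)*(-1/33405) = -1/66810 ≈ -1.4968e-5)
k = -119723521/66810 (k = -1/66810 - 1792 = -119723521/66810 ≈ -1792.0)
X = 420358743040/18263 (X = (1/(-18263) - 8991)*(-2560) = (-1/18263 - 8991)*(-2560) = -164202634/18263*(-2560) = 420358743040/18263 ≈ 2.3017e+7)
j = -66810/119723521 (j = 1/(-119723521/66810) = -66810/119723521 ≈ -0.00055804)
X - j = 420358743040/18263 - 1*(-66810/119723521) = 420358743040/18263 + 66810/119723521 = 50326828801103194870/2186510664023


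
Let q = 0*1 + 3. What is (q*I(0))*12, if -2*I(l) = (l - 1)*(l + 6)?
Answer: 108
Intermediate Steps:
q = 3 (q = 0 + 3 = 3)
I(l) = -(-1 + l)*(6 + l)/2 (I(l) = -(l - 1)*(l + 6)/2 = -(-1 + l)*(6 + l)/2)
(q*I(0))*12 = (3*(3 - 5/2*0 - ½*0²))*12 = (3*(3 + 0 - ½*0))*12 = (3*(3 + 0 + 0))*12 = (3*3)*12 = 9*12 = 108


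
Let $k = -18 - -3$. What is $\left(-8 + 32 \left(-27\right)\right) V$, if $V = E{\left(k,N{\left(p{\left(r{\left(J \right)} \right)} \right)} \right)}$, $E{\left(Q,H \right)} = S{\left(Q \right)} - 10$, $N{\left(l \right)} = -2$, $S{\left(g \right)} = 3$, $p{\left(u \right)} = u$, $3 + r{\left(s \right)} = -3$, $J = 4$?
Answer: $6104$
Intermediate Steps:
$r{\left(s \right)} = -6$ ($r{\left(s \right)} = -3 - 3 = -6$)
$k = -15$ ($k = -18 + 3 = -15$)
$E{\left(Q,H \right)} = -7$ ($E{\left(Q,H \right)} = 3 - 10 = -7$)
$V = -7$
$\left(-8 + 32 \left(-27\right)\right) V = \left(-8 + 32 \left(-27\right)\right) \left(-7\right) = \left(-8 - 864\right) \left(-7\right) = \left(-872\right) \left(-7\right) = 6104$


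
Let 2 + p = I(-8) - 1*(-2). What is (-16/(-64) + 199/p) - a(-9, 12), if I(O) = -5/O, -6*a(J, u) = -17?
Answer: 18949/60 ≈ 315.82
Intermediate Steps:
a(J, u) = 17/6 (a(J, u) = -1/6*(-17) = 17/6)
p = 5/8 (p = -2 + (-5/(-8) - 1*(-2)) = -2 + (-5*(-1/8) + 2) = -2 + (5/8 + 2) = -2 + 21/8 = 5/8 ≈ 0.62500)
(-16/(-64) + 199/p) - a(-9, 12) = (-16/(-64) + 199/(5/8)) - 1*17/6 = (-16*(-1/64) + 199*(8/5)) - 17/6 = (1/4 + 1592/5) - 17/6 = 6373/20 - 17/6 = 18949/60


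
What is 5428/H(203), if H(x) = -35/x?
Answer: -157412/5 ≈ -31482.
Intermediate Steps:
5428/H(203) = 5428/((-35/203)) = 5428/((-35*1/203)) = 5428/(-5/29) = 5428*(-29/5) = -157412/5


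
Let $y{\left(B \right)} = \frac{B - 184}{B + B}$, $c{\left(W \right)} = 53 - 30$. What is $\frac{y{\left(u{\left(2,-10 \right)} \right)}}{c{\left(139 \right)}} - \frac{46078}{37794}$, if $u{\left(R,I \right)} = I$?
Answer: $- \frac{3465961}{4346310} \approx -0.79745$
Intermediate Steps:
$c{\left(W \right)} = 23$ ($c{\left(W \right)} = 53 - 30 = 23$)
$y{\left(B \right)} = \frac{-184 + B}{2 B}$
$\frac{y{\left(u{\left(2,-10 \right)} \right)}}{c{\left(139 \right)}} - \frac{46078}{37794} = \frac{\frac{1}{2} \frac{1}{-10} \left(-184 - 10\right)}{23} - \frac{46078}{37794} = \frac{1}{2} \left(- \frac{1}{10}\right) \left(-194\right) \frac{1}{23} - \frac{23039}{18897} = \frac{97}{10} \cdot \frac{1}{23} - \frac{23039}{18897} = \frac{97}{230} - \frac{23039}{18897} = - \frac{3465961}{4346310}$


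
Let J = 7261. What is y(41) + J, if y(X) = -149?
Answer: 7112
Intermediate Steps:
y(41) + J = -149 + 7261 = 7112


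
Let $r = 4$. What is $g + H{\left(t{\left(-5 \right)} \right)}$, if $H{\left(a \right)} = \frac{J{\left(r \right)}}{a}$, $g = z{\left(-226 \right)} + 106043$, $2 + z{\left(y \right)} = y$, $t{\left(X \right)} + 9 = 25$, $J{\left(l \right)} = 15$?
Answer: $\frac{1693055}{16} \approx 1.0582 \cdot 10^{5}$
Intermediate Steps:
$t{\left(X \right)} = 16$ ($t{\left(X \right)} = -9 + 25 = 16$)
$z{\left(y \right)} = -2 + y$
$g = 105815$ ($g = \left(-2 - 226\right) + 106043 = -228 + 106043 = 105815$)
$H{\left(a \right)} = \frac{15}{a}$
$g + H{\left(t{\left(-5 \right)} \right)} = 105815 + \frac{15}{16} = \frac{1693055}{16}$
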